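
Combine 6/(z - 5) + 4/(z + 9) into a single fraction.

Common denominator (z - 5)(z + 9). Numerator: 6(z + 9) + 4(z - 5) = (6z + 54) + (4z - 20) = 10z + 34
Result: (10z + 34)/[(z - 5)(z + 9)]


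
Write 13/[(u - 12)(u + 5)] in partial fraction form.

13/(u - 12)(u + 5) = P/(u - 12) + Q/(u + 5). P = 13/(12 + 5) = 13/17, Q = 13/(-5 - 12) = -13/17
Result: (13/17)/(u - 12) - (13/17)/(u + 5)


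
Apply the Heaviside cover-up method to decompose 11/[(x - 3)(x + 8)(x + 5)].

Cover (x - 3), x=3: α = 11/[(3 + 8)(3 + 5)] = 1/8. Cover (x + 8), x=-8: β = 11/[(-8 - 3)(-8 + 5)] = 1/3. Cover (x + 5), x=-5: γ = 11/[(-5 - 3)(-5 + 8)] = -11/24.
Result: (1/8)/(x - 3) + (1/3)/(x + 8) - (11/24)/(x + 5)


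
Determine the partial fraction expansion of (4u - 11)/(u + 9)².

(4u - 11) = A(u + 9) + B. At u = -9: B = 4·(-9) - 11 = -47. Coeff of u: A = 4
Result: 4/(u + 9) - 47/(u + 9)²


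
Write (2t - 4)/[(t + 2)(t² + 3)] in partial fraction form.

At t=-2: P = (2·(-2) - 4)/((-2)² + 3) = -8/7. Q = -P = 8/7, R = 2 - (-2)·P = -2/7
Result: (-8/7)/(t + 2) + ((8/7)t - 2/7)/(t² + 3)


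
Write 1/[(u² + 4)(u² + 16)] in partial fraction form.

Coefficient matching gives α = γ = 0, β = 1/(16-4) = 1/12, δ = -β = -1/12
Result: (1/12)/(u² + 4) - (1/12)/(u² + 16)


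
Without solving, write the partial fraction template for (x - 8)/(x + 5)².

Repeated linear factor: A/(x + 5) + B/(x + 5)²


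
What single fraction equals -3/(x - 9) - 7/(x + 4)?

Common denominator (x - 9)(x + 4). Numerator: -3(x + 4) - 7(x - 9) = (-3x - 12) - (7x - 63) = -10x + 51
Result: (-10x + 51)/[(x - 9)(x + 4)]


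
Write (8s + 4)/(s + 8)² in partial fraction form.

(8s + 4) = α(s + 8) + β. At s = -8: β = 8·(-8) + 4 = -60. Coeff of s: α = 8
Result: 8/(s + 8) - 60/(s + 8)²


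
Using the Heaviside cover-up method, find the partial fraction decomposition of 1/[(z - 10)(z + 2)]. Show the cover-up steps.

Cover (z - 10): set z=10, get α = 1/(10 + 2) = 1/12. Cover (z + 2): set z=-2, get β = 1/(-2 - 10) = -1/12.
Result: (1/12)/(z - 10) - (1/12)/(z + 2)


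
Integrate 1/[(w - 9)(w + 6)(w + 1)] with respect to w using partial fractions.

Cover-up: P = 1/150, Q = 1/75, R = -1/50. Decomposition: (1/150)/(w - 9) + (1/75)/(w + 6) - (1/50)/(w + 1). Integrate each term: (1/150) ln|(w - 9)| + (1/75) ln|(w + 6)| - (1/50) ln|(w + 1)| + C


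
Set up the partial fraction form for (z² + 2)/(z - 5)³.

Repeated linear factor (power 3): A/(z - 5) + B/(z - 5)² + C/(z - 5)³


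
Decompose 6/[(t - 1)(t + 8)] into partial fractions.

6/(t - 1)(t + 8) = P/(t - 1) + Q/(t + 8). P = 6/(1 + 8) = 2/3, Q = 6/(-8 - 1) = -2/3
Result: (2/3)/(t - 1) - (2/3)/(t + 8)


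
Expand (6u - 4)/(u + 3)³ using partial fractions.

(6u - 4) = A(u + 3)² + B(u + 3) + C. At u = -3: C = 6·(-3) - 4 = -22. Coefficients: A = 0, B = 6
Result: 6/(u + 3)² - 22/(u + 3)³


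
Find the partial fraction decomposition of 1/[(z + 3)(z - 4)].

1/(z + 3)(z - 4) = A/(z + 3) + B/(z - 4). A = 1/(-3 - 4) = -1/7, B = 1/(4 + 3) = 1/7
Result: (-1/7)/(z + 3) + (1/7)/(z - 4)


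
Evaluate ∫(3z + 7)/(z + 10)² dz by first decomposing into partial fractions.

Decompose: A = 3, B = 3·(-10) + 7 = -23, so (3z + 7)/(z + 10)² = 3/(z + 10) - 23/(z + 10)². Integrate: ∫ A/(z + 10) dz = 3 ln|(z + 10)|; ∫ B/(z + 10)² dz = 23/(z + 10). Sum: 3 ln|(z + 10)| + 23/(z + 10) + C


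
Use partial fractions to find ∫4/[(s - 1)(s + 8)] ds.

Decompose: 4/[(s - 1)(s + 8)] = (4/9)/(s - 1) - (4/9)/(s + 8). Integrate each term: (4/9) ln|(s - 1)| - (4/9) ln|(s + 8)| + C


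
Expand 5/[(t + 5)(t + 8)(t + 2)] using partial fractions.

Using cover-up method: A = -5/9, B = 5/18, C = 5/18
Result: (-5/9)/(t + 5) + (5/18)/(t + 8) + (5/18)/(t + 2)


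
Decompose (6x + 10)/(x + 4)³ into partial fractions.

(6x + 10) = A(x + 4)² + B(x + 4) + C. At x = -4: C = 6·(-4) + 10 = -14. Coefficients: A = 0, B = 6
Result: 6/(x + 4)² - 14/(x + 4)³


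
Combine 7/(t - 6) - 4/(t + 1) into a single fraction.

Common denominator (t - 6)(t + 1). Numerator: 7(t + 1) - 4(t - 6) = (7t + 7) - (4t - 24) = 3t + 31
Result: (3t + 31)/[(t - 6)(t + 1)]


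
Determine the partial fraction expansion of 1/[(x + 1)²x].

Cover-up at x=0: R = 1/(0 + 1)² = 1. Cover-up at x=-1: Q = 1/(-1 - 0) = -1. Comparing x² coeff: P = -R = -1
Result: -1/(x + 1) - 1/(x + 1)² + 1/x


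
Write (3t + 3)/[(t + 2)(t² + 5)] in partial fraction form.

At t=-2: α = (3·(-2) + 3)/((-2)² + 5) = -1/3. β = -α = 1/3, γ = 3 - (-2)·α = 7/3
Result: (-1/3)/(t + 2) + ((1/3)t + 7/3)/(t² + 5)


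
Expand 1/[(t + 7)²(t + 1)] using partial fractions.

Cover-up at t=-1: R = 1/(-1 + 7)² = 1/36. Cover-up at t=-7: Q = 1/(-7 + 1) = -1/6. Comparing t² coeff: P = -R = -1/36
Result: (-1/36)/(t + 7) - (1/6)/(t + 7)² + (1/36)/(t + 1)


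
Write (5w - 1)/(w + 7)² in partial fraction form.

(5w - 1) = α(w + 7) + β. At w = -7: β = 5·(-7) - 1 = -36. Coeff of w: α = 5
Result: 5/(w + 7) - 36/(w + 7)²


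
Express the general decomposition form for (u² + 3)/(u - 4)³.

Repeated linear factor (power 3): P/(u - 4) + Q/(u - 4)² + R/(u - 4)³


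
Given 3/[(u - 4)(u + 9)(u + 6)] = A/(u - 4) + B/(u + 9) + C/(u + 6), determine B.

Cover-up at u = -9: B = 3/[(-9 - 4)(-9 + 6)] = 3/[(-13)(-3)] = 3/39 = 1/13


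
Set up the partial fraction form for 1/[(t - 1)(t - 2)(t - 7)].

Three distinct linear factors: A/(t - 1) + B/(t - 2) + C/(t - 7)


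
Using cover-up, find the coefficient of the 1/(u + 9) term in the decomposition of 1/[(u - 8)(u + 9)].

Cover (u + 9), set u=-9: 1/((u - 8) at u=-9) = 1/(-17) = -1/17


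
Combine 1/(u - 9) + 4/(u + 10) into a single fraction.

Common denominator (u - 9)(u + 10). Numerator: 1(u + 10) + 4(u - 9) = (u + 10) + (4u - 36) = 5u - 26
Result: (5u - 26)/[(u - 9)(u + 10)]


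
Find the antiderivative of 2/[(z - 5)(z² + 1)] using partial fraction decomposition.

Cover-up at z=5: α = 2/(5²+1) = 1/13. Coeff matching: β = -1/13, γ = -5/13. Decomposition: (1/13)/(z - 5) - ((1/13)z + 5/13)/(z² + 1). Integrate: linear → ln, quadratic → (1/2)ln + arctan: (1/13) ln|(z - 5)| - (1/26) ln(z² + 1) - (5/13) arctan(z) + C


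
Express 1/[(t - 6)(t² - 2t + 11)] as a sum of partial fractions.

Cover-up at t = 6: A = 1/(6² - 2·6 + 11) = 1/35. Then B = -A = -1/35, C = -A·(-2 + 6) = -4/35
Result: (1/35)/(t - 6) - ((1/35)t + 4/35)/(t² - 2t + 11)


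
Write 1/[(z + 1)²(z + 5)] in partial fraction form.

Cover-up at z=-5: C = 1/(-5 + 1)² = 1/16. Cover-up at z=-1: B = 1/(-1 + 5) = 1/4. Comparing z² coeff: A = -C = -1/16
Result: (-1/16)/(z + 1) + (1/4)/(z + 1)² + (1/16)/(z + 5)


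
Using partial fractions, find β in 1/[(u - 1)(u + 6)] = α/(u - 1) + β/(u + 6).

Cover-up at u = -6: β = 1/(-6 - 1) = -1/7


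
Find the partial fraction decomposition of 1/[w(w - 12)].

1/w(w - 12) = P/w + Q/(w - 12). P = 1/(0 - 12) = -1/12, Q = 1/(12 - 0) = 1/12
Result: (-1/12)/w + (1/12)/(w - 12)


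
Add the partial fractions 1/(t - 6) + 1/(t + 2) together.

Common denominator (t - 6)(t + 2). Numerator: 1(t + 2) + 1(t - 6) = (t + 2) + (t - 6) = 2t - 4
Result: (2t - 4)/[(t - 6)(t + 2)]


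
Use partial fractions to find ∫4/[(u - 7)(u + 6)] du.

Decompose: 4/[(u - 7)(u + 6)] = (4/13)/(u - 7) - (4/13)/(u + 6). Integrate each term: (4/13) ln|(u - 7)| - (4/13) ln|(u + 6)| + C


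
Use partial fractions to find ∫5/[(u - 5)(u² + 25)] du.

Cover-up at u=5: P = 5/(5²+25) = 1/10. Coeff matching: Q = -1/10, R = -1/2. Decomposition: (1/10)/(u - 5) - ((1/10)u + 1/2)/(u² + 25). Integrate: linear → ln, quadratic → (1/2)ln + arctan: (1/10) ln|(u - 5)| - (1/20) ln(u² + 25) - (1/10) arctan(u/5) + C


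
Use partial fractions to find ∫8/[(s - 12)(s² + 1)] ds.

Cover-up at s=12: α = 8/(12²+1) = 8/145. Coeff matching: β = -8/145, γ = -96/145. Decomposition: (8/145)/(s - 12) - ((8/145)s + 96/145)/(s² + 1). Integrate: linear → ln, quadratic → (1/2)ln + arctan: (8/145) ln|(s - 12)| - (4/145) ln(s² + 1) - (96/145) arctan(s) + C


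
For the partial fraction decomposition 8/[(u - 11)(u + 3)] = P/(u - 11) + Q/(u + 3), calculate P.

Cover-up at u = 11: P = 8/(11 + 3) = 8/14 = 4/7


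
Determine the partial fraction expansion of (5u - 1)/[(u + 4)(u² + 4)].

At u=-4: P = (5·(-4) - 1)/((-4)² + 4) = -21/20. Q = -P = 21/20, R = 5 - (-4)·P = 4/5
Result: (-21/20)/(u + 4) + ((21/20)u + 4/5)/(u² + 4)


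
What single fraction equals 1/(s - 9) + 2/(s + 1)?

Common denominator (s - 9)(s + 1). Numerator: 1(s + 1) + 2(s - 9) = (s + 1) + (2s - 18) = 3s - 17
Result: (3s - 17)/[(s - 9)(s + 1)]


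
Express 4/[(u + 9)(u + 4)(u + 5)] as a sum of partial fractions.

Using cover-up method: α = 1/5, β = 4/5, γ = -1
Result: (1/5)/(u + 9) + (4/5)/(u + 4) - 1/(u + 5)


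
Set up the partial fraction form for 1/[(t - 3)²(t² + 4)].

Repeated linear + quadratic: A/(t - 3) + B/(t - 3)² + (Ct + D)/(t² + 4)


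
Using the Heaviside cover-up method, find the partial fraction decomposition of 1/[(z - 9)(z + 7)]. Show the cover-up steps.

Cover (z - 9): set z=9, get A = 1/(9 + 7) = 1/16. Cover (z + 7): set z=-7, get B = 1/(-7 - 9) = -1/16.
Result: (1/16)/(z - 9) - (1/16)/(z + 7)


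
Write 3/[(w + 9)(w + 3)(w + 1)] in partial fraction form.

Using cover-up method: A = 1/16, B = -1/4, C = 3/16
Result: (1/16)/(w + 9) - (1/4)/(w + 3) + (3/16)/(w + 1)


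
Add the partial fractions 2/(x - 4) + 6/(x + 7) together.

Common denominator (x - 4)(x + 7). Numerator: 2(x + 7) + 6(x - 4) = (2x + 14) + (6x - 24) = 8x - 10
Result: (8x - 10)/[(x - 4)(x + 7)]


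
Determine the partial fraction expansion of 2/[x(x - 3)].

2/x(x - 3) = A/x + B/(x - 3). A = 2/(0 - 3) = -2/3, B = 2/(3 - 0) = 2/3
Result: (-2/3)/x + (2/3)/(x - 3)


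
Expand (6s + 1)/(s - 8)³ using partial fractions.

(6s + 1) = P(s - 8)² + Q(s - 8) + R. At s = 8: R = 6·8 + 1 = 49. Coefficients: P = 0, Q = 6
Result: 6/(s - 8)² + 49/(s - 8)³


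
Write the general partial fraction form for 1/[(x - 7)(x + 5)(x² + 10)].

Two linear + quadratic: P/(x - 7) + Q/(x + 5) + (Rx + S)/(x² + 10)


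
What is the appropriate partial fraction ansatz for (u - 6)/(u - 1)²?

Repeated linear factor: P/(u - 1) + Q/(u - 1)²


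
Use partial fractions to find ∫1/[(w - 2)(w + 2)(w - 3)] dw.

Cover-up: P = -1/4, Q = 1/20, R = 1/5. Decomposition: (-1/4)/(w - 2) + (1/20)/(w + 2) + (1/5)/(w - 3). Integrate each term: (-1/4) ln|(w - 2)| + (1/20) ln|(w + 2)| + (1/5) ln|(w - 3)| + C


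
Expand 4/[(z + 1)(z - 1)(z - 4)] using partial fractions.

Using cover-up method: A = 2/5, B = -2/3, C = 4/15
Result: (2/5)/(z + 1) - (2/3)/(z - 1) + (4/15)/(z - 4)


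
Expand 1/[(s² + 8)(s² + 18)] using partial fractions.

Coefficient matching gives A = C = 0, B = 1/(18-8) = 1/10, D = -B = -1/10
Result: (1/10)/(s² + 8) - (1/10)/(s² + 18)


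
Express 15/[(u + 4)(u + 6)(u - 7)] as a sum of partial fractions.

Using cover-up method: α = -15/22, β = 15/26, γ = 15/143
Result: (-15/22)/(u + 4) + (15/26)/(u + 6) + (15/143)/(u - 7)


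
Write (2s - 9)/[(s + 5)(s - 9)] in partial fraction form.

At s=-5: α = (2·(-5) - 9)/(-5 - 9) = 19/14. At s=9: β = (2·9 - 9)/(9 + 5) = 9/14
Result: (19/14)/(s + 5) + (9/14)/(s - 9)


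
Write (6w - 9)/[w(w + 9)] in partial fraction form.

At w=0: A = (6·0 - 9)/(0 + 9) = -1. At w=-9: B = (6·(-9) - 9)/(-9 - 0) = 7
Result: -1/w + 7/(w + 9)


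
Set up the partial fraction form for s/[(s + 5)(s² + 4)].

Linear + irreducible quadratic: A/(s + 5) + (Bs + C)/(s² + 4)


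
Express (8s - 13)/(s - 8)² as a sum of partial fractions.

(8s - 13) = A(s - 8) + B. At s = 8: B = 8·8 - 13 = 51. Coeff of s: A = 8
Result: 8/(s - 8) + 51/(s - 8)²


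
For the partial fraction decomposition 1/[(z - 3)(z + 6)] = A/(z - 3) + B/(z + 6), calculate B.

Cover-up at z = -6: B = 1/(-6 - 3) = -1/9


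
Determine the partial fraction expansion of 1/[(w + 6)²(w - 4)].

Cover-up at w=4: γ = 1/(4 + 6)² = 1/100. Cover-up at w=-6: β = 1/(-6 - 4) = -1/10. Comparing w² coeff: α = -γ = -1/100
Result: (-1/100)/(w + 6) - (1/10)/(w + 6)² + (1/100)/(w - 4)


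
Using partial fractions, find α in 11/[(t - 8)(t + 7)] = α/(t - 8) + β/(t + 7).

Cover-up at t = 8: α = 11/(8 + 7) = 11/15


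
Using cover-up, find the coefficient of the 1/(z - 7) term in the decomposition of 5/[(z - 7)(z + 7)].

Cover (z - 7), set z=7: 5/((z + 7) at z=7) = 5/(14) = 5/14


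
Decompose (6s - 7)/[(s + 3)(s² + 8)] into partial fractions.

At s=-3: A = (6·(-3) - 7)/((-3)² + 8) = -25/17. B = -A = 25/17, C = 6 - (-3)·A = 27/17
Result: (-25/17)/(s + 3) + ((25/17)s + 27/17)/(s² + 8)


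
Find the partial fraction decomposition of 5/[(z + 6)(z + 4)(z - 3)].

Using cover-up method: P = 5/18, Q = -5/14, R = 5/63
Result: (5/18)/(z + 6) - (5/14)/(z + 4) + (5/63)/(z - 3)


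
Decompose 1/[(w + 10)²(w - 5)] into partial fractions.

Cover-up at w=5: γ = 1/(5 + 10)² = 1/225. Cover-up at w=-10: β = 1/(-10 - 5) = -1/15. Comparing w² coeff: α = -γ = -1/225
Result: (-1/225)/(w + 10) - (1/15)/(w + 10)² + (1/225)/(w - 5)


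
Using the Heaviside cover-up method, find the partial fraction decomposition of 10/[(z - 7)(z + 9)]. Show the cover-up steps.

Cover (z - 7): set z=7, get α = 10/(7 + 9) = 5/8. Cover (z + 9): set z=-9, get β = 10/(-9 - 7) = -5/8.
Result: (5/8)/(z - 7) - (5/8)/(z + 9)


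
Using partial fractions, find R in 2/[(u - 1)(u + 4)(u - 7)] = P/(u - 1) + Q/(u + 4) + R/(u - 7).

Cover-up at u = 7: R = 2/[(7 - 1)(7 + 4)] = 2/[(6)(11)] = 2/66 = 1/33


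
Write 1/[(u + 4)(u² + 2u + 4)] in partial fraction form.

Cover-up at u = -4: A = 1/((-4)² + 2·(-4) + 4) = 1/12. Then B = -A = -1/12, C = -A·(2 - 4) = 1/6
Result: (1/12)/(u + 4) - ((1/12)u - 1/6)/(u² + 2u + 4)


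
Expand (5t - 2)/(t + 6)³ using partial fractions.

(5t - 2) = α(t + 6)² + β(t + 6) + γ. At t = -6: γ = 5·(-6) - 2 = -32. Coefficients: α = 0, β = 5
Result: 5/(t + 6)² - 32/(t + 6)³


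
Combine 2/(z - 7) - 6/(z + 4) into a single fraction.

Common denominator (z - 7)(z + 4). Numerator: 2(z + 4) - 6(z - 7) = (2z + 8) - (6z - 42) = -4z + 50
Result: (-4z + 50)/[(z - 7)(z + 4)]


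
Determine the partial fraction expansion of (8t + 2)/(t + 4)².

(8t + 2) = P(t + 4) + Q. At t = -4: Q = 8·(-4) + 2 = -30. Coeff of t: P = 8
Result: 8/(t + 4) - 30/(t + 4)²


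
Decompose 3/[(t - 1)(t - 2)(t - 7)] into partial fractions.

Using cover-up method: α = 1/2, β = -3/5, γ = 1/10
Result: (1/2)/(t - 1) - (3/5)/(t - 2) + (1/10)/(t - 7)


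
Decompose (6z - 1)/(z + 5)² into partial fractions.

(6z - 1) = A(z + 5) + B. At z = -5: B = 6·(-5) - 1 = -31. Coeff of z: A = 6
Result: 6/(z + 5) - 31/(z + 5)²


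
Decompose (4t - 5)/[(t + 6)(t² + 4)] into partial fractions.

At t=-6: α = (4·(-6) - 5)/((-6)² + 4) = -29/40. β = -α = 29/40, γ = 4 - (-6)·α = -7/20
Result: (-29/40)/(t + 6) + ((29/40)t - 7/20)/(t² + 4)


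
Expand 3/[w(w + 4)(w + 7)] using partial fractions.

Using cover-up method: P = 3/28, Q = -1/4, R = 1/7
Result: (3/28)/w - (1/4)/(w + 4) + (1/7)/(w + 7)


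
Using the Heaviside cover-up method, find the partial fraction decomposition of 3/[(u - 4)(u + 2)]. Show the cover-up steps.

Cover (u - 4): set u=4, get α = 3/(4 + 2) = 1/2. Cover (u + 2): set u=-2, get β = 3/(-2 - 4) = -1/2.
Result: (1/2)/(u - 4) - (1/2)/(u + 2)


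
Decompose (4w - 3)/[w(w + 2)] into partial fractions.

At w=0: P = (4·0 - 3)/(0 + 2) = -3/2. At w=-2: Q = (4·(-2) - 3)/(-2 - 0) = 11/2
Result: (-3/2)/w + (11/2)/(w + 2)


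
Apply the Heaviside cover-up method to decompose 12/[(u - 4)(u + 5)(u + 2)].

Cover (u - 4), u=4: A = 12/[(4 + 5)(4 + 2)] = 2/9. Cover (u + 5), u=-5: B = 12/[(-5 - 4)(-5 + 2)] = 4/9. Cover (u + 2), u=-2: C = 12/[(-2 - 4)(-2 + 5)] = -2/3.
Result: (2/9)/(u - 4) + (4/9)/(u + 5) - (2/3)/(u + 2)


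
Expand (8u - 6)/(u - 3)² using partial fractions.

(8u - 6) = P(u - 3) + Q. At u = 3: Q = 8·3 - 6 = 18. Coeff of u: P = 8
Result: 8/(u - 3) + 18/(u - 3)²


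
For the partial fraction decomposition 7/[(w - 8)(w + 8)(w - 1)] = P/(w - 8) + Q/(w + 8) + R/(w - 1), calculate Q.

Cover-up at w = -8: Q = 7/[(-8 - 8)(-8 - 1)] = 7/[(-16)(-9)] = 7/144


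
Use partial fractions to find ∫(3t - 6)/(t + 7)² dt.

Decompose: P = 3, Q = 3·(-7) - 6 = -27, so (3t - 6)/(t + 7)² = 3/(t + 7) - 27/(t + 7)². Integrate: ∫ P/(t + 7) dt = 3 ln|(t + 7)|; ∫ Q/(t + 7)² dt = 27/(t + 7). Sum: 3 ln|(t + 7)| + 27/(t + 7) + C


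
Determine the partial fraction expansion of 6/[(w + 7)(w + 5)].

6/(w + 7)(w + 5) = α/(w + 7) + β/(w + 5). α = 6/(-7 + 5) = -3, β = 6/(-5 + 7) = 3
Result: -3/(w + 7) + 3/(w + 5)


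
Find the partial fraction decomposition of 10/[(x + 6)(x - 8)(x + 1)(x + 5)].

Using Heaviside cover-up: (-1/7)/(x + 6) + (5/819)/(x - 8) - (1/18)/(x + 1) + (5/26)/(x + 5)


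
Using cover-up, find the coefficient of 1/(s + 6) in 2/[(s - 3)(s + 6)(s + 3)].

Cover (s + 6), set s=-6: 2/[(-6 - 3)(-6 + 3)] = 2/27


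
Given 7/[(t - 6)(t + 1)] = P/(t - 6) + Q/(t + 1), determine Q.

Cover-up at t = -1: Q = 7/(-1 - 6) = -7/7 = -1


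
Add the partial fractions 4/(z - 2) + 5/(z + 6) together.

Common denominator (z - 2)(z + 6). Numerator: 4(z + 6) + 5(z - 2) = (4z + 24) + (5z - 10) = 9z + 14
Result: (9z + 14)/[(z - 2)(z + 6)]


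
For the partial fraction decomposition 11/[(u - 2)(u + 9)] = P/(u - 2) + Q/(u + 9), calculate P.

Cover-up at u = 2: P = 11/(2 + 9) = 11/11 = 1


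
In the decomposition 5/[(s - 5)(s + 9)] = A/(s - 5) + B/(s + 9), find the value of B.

Cover-up at s = -9: B = 5/(-9 - 5) = -5/14


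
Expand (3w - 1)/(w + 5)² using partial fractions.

(3w - 1) = P(w + 5) + Q. At w = -5: Q = 3·(-5) - 1 = -16. Coeff of w: P = 3
Result: 3/(w + 5) - 16/(w + 5)²


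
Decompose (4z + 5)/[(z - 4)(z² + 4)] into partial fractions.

At z=4: P = (4·4 + 5)/(4² + 4) = 21/20. Q = -P = -21/20, R = 4 - 4·P = -1/5
Result: (21/20)/(z - 4) - ((21/20)z + 1/5)/(z² + 4)


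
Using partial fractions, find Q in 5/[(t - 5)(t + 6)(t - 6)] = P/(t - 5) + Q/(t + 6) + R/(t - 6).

Cover-up at t = -6: Q = 5/[(-6 - 5)(-6 - 6)] = 5/[(-11)(-12)] = 5/132


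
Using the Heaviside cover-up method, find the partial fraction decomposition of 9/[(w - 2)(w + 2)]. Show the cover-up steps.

Cover (w - 2): set w=2, get A = 9/(2 + 2) = 9/4. Cover (w + 2): set w=-2, get B = 9/(-2 - 2) = -9/4.
Result: (9/4)/(w - 2) - (9/4)/(w + 2)


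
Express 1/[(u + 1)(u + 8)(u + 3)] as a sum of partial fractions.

Using cover-up method: A = 1/14, B = 1/35, C = -1/10
Result: (1/14)/(u + 1) + (1/35)/(u + 8) - (1/10)/(u + 3)


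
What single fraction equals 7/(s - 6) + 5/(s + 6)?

Common denominator (s - 6)(s + 6). Numerator: 7(s + 6) + 5(s - 6) = (7s + 42) + (5s - 30) = 12s + 12
Result: (12s + 12)/[(s - 6)(s + 6)]


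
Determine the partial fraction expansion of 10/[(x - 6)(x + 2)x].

Using cover-up method: P = 5/24, Q = 5/8, R = -5/6
Result: (5/24)/(x - 6) + (5/8)/(x + 2) - (5/6)/x


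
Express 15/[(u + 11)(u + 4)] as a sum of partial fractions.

15/(u + 11)(u + 4) = A/(u + 11) + B/(u + 4). A = 15/(-11 + 4) = -15/7, B = 15/(-4 + 11) = 15/7
Result: (-15/7)/(u + 11) + (15/7)/(u + 4)


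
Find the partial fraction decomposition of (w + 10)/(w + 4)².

(w + 10) = A(w + 4) + B. At w = -4: B = 1·(-4) + 10 = 6. Coeff of w: A = 1
Result: 1/(w + 4) + 6/(w + 4)²


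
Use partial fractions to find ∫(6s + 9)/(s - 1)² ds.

Decompose: A = 6, B = 6·1 + 9 = 15, so (6s + 9)/(s - 1)² = 6/(s - 1) + 15/(s - 1)². Integrate: ∫ A/(s - 1) ds = 6 ln|(s - 1)|; ∫ B/(s - 1)² ds = -15/(s - 1). Sum: 6 ln|(s - 1)| - 15/(s - 1) + C


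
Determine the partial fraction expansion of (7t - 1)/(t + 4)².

(7t - 1) = P(t + 4) + Q. At t = -4: Q = 7·(-4) - 1 = -29. Coeff of t: P = 7
Result: 7/(t + 4) - 29/(t + 4)²


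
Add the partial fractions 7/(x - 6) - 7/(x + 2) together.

Common denominator (x - 6)(x + 2). Numerator: 7(x + 2) - 7(x - 6) = (7x + 14) - (7x - 42) = 56
Result: (56)/[(x - 6)(x + 2)]


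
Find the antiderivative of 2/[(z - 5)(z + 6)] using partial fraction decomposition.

Decompose: 2/[(z - 5)(z + 6)] = (2/11)/(z - 5) - (2/11)/(z + 6). Integrate each term: (2/11) ln|(z - 5)| - (2/11) ln|(z + 6)| + C


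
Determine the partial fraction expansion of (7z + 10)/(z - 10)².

(7z + 10) = α(z - 10) + β. At z = 10: β = 7·10 + 10 = 80. Coeff of z: α = 7
Result: 7/(z - 10) + 80/(z - 10)²


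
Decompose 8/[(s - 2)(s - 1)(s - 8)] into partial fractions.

Using cover-up method: P = -4/3, Q = 8/7, R = 4/21
Result: (-4/3)/(s - 2) + (8/7)/(s - 1) + (4/21)/(s - 8)


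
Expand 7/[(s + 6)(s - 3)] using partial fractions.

7/(s + 6)(s - 3) = α/(s + 6) + β/(s - 3). α = 7/(-6 - 3) = -7/9, β = 7/(3 + 6) = 7/9
Result: (-7/9)/(s + 6) + (7/9)/(s - 3)


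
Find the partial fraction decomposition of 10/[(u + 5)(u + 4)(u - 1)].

Using cover-up method: P = 5/3, Q = -2, R = 1/3
Result: (5/3)/(u + 5) - 2/(u + 4) + (1/3)/(u - 1)


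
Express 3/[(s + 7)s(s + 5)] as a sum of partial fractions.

Using cover-up method: α = 3/14, β = 3/35, γ = -3/10
Result: (3/14)/(s + 7) + (3/35)/s - (3/10)/(s + 5)


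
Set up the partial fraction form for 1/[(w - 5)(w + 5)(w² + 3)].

Two linear + quadratic: α/(w - 5) + β/(w + 5) + (γw + δ)/(w² + 3)


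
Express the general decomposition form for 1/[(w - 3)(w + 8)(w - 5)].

Three distinct linear factors: α/(w - 3) + β/(w + 8) + γ/(w - 5)


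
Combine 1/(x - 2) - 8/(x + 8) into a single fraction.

Common denominator (x - 2)(x + 8). Numerator: 1(x + 8) - 8(x - 2) = (x + 8) - (8x - 16) = -7x + 24
Result: (-7x + 24)/[(x - 2)(x + 8)]


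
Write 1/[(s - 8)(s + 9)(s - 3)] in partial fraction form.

Using cover-up method: A = 1/85, B = 1/204, C = -1/60
Result: (1/85)/(s - 8) + (1/204)/(s + 9) - (1/60)/(s - 3)


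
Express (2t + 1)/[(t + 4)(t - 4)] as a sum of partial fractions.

At t=-4: P = (2·(-4) + 1)/(-4 - 4) = 7/8. At t=4: Q = (2·4 + 1)/(4 + 4) = 9/8
Result: (7/8)/(t + 4) + (9/8)/(t - 4)


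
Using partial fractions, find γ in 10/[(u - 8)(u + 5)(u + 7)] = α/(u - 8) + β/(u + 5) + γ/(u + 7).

Cover-up at u = -7: γ = 10/[(-7 - 8)(-7 + 5)] = 10/[(-15)(-2)] = 10/30 = 1/3


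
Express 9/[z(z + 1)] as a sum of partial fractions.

9/z(z + 1) = P/z + Q/(z + 1). P = 9/(0 + 1) = 9, Q = 9/(-1 - 0) = -9
Result: 9/z - 9/(z + 1)


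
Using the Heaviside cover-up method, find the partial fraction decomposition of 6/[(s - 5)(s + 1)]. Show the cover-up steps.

Cover (s - 5): set s=5, get α = 6/(5 + 1) = 1. Cover (s + 1): set s=-1, get β = 6/(-1 - 5) = -1.
Result: 1/(s - 5) - 1/(s + 1)


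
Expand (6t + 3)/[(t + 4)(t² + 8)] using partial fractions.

At t=-4: A = (6·(-4) + 3)/((-4)² + 8) = -7/8. B = -A = 7/8, C = 6 - (-4)·A = 5/2
Result: (-7/8)/(t + 4) + ((7/8)t + 5/2)/(t² + 8)


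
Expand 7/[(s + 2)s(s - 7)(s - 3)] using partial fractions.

Using Heaviside cover-up: (-7/90)/(s + 2) + (1/6)/s + (1/36)/(s - 7) - (7/60)/(s - 3)


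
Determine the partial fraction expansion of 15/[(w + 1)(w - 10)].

15/(w + 1)(w - 10) = A/(w + 1) + B/(w - 10). A = 15/(-1 - 10) = -15/11, B = 15/(10 + 1) = 15/11
Result: (-15/11)/(w + 1) + (15/11)/(w - 10)


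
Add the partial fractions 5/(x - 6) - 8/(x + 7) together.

Common denominator (x - 6)(x + 7). Numerator: 5(x + 7) - 8(x - 6) = (5x + 35) - (8x - 48) = -3x + 83
Result: (-3x + 83)/[(x - 6)(x + 7)]


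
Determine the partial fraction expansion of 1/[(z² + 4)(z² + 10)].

Coefficient matching gives A = C = 0, B = 1/(10-4) = 1/6, D = -B = -1/6
Result: (1/6)/(z² + 4) - (1/6)/(z² + 10)


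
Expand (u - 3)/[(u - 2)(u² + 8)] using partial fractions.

At u=2: α = (1·2 - 3)/(2² + 8) = -1/12. β = -α = 1/12, γ = 1 - 2·α = 7/6
Result: (-1/12)/(u - 2) + ((1/12)u + 7/6)/(u² + 8)


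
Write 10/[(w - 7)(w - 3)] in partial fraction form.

10/(w - 7)(w - 3) = A/(w - 7) + B/(w - 3). A = 10/(7 - 3) = 5/2, B = 10/(3 - 7) = -5/2
Result: (5/2)/(w - 7) - (5/2)/(w - 3)


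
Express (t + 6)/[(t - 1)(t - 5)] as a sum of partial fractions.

At t=1: α = (1·1 + 6)/(1 - 5) = -7/4. At t=5: β = (1·5 + 6)/(5 - 1) = 11/4
Result: (-7/4)/(t - 1) + (11/4)/(t - 5)


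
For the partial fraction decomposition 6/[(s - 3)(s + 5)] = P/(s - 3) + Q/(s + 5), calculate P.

Cover-up at s = 3: P = 6/(3 + 5) = 6/8 = 3/4


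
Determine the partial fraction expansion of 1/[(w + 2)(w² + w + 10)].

Cover-up at w = -2: A = 1/((-2)² + 1·(-2) + 10) = 1/12. Then B = -A = -1/12, C = -A·(1 - 2) = 1/12
Result: (1/12)/(w + 2) - ((1/12)w - 1/12)/(w² + w + 10)


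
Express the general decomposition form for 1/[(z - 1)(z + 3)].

Distinct linear factors: P/(z - 1) + Q/(z + 3)


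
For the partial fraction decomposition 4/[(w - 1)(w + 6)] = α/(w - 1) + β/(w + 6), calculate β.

Cover-up at w = -6: β = 4/(-6 - 1) = -4/7


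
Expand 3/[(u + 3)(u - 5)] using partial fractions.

3/(u + 3)(u - 5) = A/(u + 3) + B/(u - 5). A = 3/(-3 - 5) = -3/8, B = 3/(5 + 3) = 3/8
Result: (-3/8)/(u + 3) + (3/8)/(u - 5)


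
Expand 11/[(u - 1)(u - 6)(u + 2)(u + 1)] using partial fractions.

Using Heaviside cover-up: (-11/30)/(u - 1) + (11/280)/(u - 6) - (11/24)/(u + 2) + (11/14)/(u + 1)


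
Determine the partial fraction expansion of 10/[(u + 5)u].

10/(u + 5)u = α/(u + 5) + β/u. α = 10/(-5 - 0) = -2, β = 10/(0 + 5) = 2
Result: -2/(u + 5) + 2/u


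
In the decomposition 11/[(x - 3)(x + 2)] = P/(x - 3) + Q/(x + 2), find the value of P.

Cover-up at x = 3: P = 11/(3 + 2) = 11/5


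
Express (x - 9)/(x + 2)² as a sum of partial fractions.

(x - 9) = P(x + 2) + Q. At x = -2: Q = 1·(-2) - 9 = -11. Coeff of x: P = 1
Result: 1/(x + 2) - 11/(x + 2)²


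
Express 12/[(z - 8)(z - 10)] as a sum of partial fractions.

12/(z - 8)(z - 10) = A/(z - 8) + B/(z - 10). A = 12/(8 - 10) = -6, B = 12/(10 - 8) = 6
Result: -6/(z - 8) + 6/(z - 10)


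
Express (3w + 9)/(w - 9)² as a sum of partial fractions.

(3w + 9) = P(w - 9) + Q. At w = 9: Q = 3·9 + 9 = 36. Coeff of w: P = 3
Result: 3/(w - 9) + 36/(w - 9)²


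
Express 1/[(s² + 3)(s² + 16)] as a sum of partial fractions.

Coefficient matching gives α = γ = 0, β = 1/(16-3) = 1/13, δ = -β = -1/13
Result: (1/13)/(s² + 3) - (1/13)/(s² + 16)


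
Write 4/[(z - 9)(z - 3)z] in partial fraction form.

Using cover-up method: A = 2/27, B = -2/9, C = 4/27
Result: (2/27)/(z - 9) - (2/9)/(z - 3) + (4/27)/z


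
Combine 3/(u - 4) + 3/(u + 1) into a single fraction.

Common denominator (u - 4)(u + 1). Numerator: 3(u + 1) + 3(u - 4) = (3u + 3) + (3u - 12) = 6u - 9
Result: (6u - 9)/[(u - 4)(u + 1)]


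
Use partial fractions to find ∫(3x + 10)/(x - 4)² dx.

Decompose: A = 3, B = 3·4 + 10 = 22, so (3x + 10)/(x - 4)² = 3/(x - 4) + 22/(x - 4)². Integrate: ∫ A/(x - 4) dx = 3 ln|(x - 4)|; ∫ B/(x - 4)² dx = -22/(x - 4). Sum: 3 ln|(x - 4)| - 22/(x - 4) + C


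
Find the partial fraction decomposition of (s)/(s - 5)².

(s) = α(s - 5) + β. At s = 5: β = 1·5 + 0 = 5. Coeff of s: α = 1
Result: 1/(s - 5) + 5/(s - 5)²


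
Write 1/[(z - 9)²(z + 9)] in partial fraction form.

Cover-up at z=-9: C = 1/(-9 - 9)² = 1/324. Cover-up at z=9: B = 1/(9 + 9) = 1/18. Comparing z² coeff: A = -C = -1/324
Result: (-1/324)/(z - 9) + (1/18)/(z - 9)² + (1/324)/(z + 9)


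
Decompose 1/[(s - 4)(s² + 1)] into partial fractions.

Cover-up at s = 4: P = 1/(4² + 1) = 1/17. Then Q = -P = -1/17, R = -P·(0 + 4) = -4/17
Result: (1/17)/(s - 4) - ((1/17)s + 4/17)/(s² + 1)


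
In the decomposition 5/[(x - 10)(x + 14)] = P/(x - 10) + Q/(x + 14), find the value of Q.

Cover-up at x = -14: Q = 5/(-14 - 10) = -5/24


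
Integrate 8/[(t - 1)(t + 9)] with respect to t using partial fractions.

Decompose: 8/[(t - 1)(t + 9)] = (4/5)/(t - 1) - (4/5)/(t + 9). Integrate each term: (4/5) ln|(t - 1)| - (4/5) ln|(t + 9)| + C


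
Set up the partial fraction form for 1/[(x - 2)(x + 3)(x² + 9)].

Two linear + quadratic: A/(x - 2) + B/(x + 3) + (Cx + D)/(x² + 9)


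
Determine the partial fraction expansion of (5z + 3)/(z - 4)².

(5z + 3) = P(z - 4) + Q. At z = 4: Q = 5·4 + 3 = 23. Coeff of z: P = 5
Result: 5/(z - 4) + 23/(z - 4)²


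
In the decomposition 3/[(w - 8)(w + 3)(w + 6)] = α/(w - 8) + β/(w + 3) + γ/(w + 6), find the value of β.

Cover-up at w = -3: β = 3/[(-3 - 8)(-3 + 6)] = 3/[(-11)(3)] = -3/33 = -1/11


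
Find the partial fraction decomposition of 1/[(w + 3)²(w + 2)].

Cover-up at w=-2: C = 1/(-2 + 3)² = 1. Cover-up at w=-3: B = 1/(-3 + 2) = -1. Comparing w² coeff: A = -C = -1
Result: -1/(w + 3) - 1/(w + 3)² + 1/(w + 2)


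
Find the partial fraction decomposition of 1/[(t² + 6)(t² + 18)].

Coefficient matching gives A = C = 0, B = 1/(18-6) = 1/12, D = -B = -1/12
Result: (1/12)/(t² + 6) - (1/12)/(t² + 18)


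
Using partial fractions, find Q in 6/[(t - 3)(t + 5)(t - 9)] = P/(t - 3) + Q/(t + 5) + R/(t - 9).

Cover-up at t = -5: Q = 6/[(-5 - 3)(-5 - 9)] = 6/[(-8)(-14)] = 6/112 = 3/56


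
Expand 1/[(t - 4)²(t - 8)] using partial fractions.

Cover-up at t=8: C = 1/(8 - 4)² = 1/16. Cover-up at t=4: B = 1/(4 - 8) = -1/4. Comparing t² coeff: A = -C = -1/16
Result: (-1/16)/(t - 4) - (1/4)/(t - 4)² + (1/16)/(t - 8)


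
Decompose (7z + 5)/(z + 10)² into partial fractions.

(7z + 5) = P(z + 10) + Q. At z = -10: Q = 7·(-10) + 5 = -65. Coeff of z: P = 7
Result: 7/(z + 10) - 65/(z + 10)²


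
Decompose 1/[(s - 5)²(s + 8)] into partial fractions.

Cover-up at s=-8: γ = 1/(-8 - 5)² = 1/169. Cover-up at s=5: β = 1/(5 + 8) = 1/13. Comparing s² coeff: α = -γ = -1/169
Result: (-1/169)/(s - 5) + (1/13)/(s - 5)² + (1/169)/(s + 8)


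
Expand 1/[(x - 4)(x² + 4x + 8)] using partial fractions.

Cover-up at x = 4: A = 1/(4² + 4·4 + 8) = 1/40. Then B = -A = -1/40, C = -A·(4 + 4) = -1/5
Result: (1/40)/(x - 4) - ((1/40)x + 1/5)/(x² + 4x + 8)


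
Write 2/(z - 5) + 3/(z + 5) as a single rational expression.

Common denominator (z - 5)(z + 5). Numerator: 2(z + 5) + 3(z - 5) = (2z + 10) + (3z - 15) = 5z - 5
Result: (5z - 5)/[(z - 5)(z + 5)]


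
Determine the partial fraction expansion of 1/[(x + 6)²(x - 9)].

Cover-up at x=9: C = 1/(9 + 6)² = 1/225. Cover-up at x=-6: B = 1/(-6 - 9) = -1/15. Comparing x² coeff: A = -C = -1/225
Result: (-1/225)/(x + 6) - (1/15)/(x + 6)² + (1/225)/(x - 9)


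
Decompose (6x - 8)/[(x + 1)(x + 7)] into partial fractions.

At x=-1: α = (6·(-1) - 8)/(-1 + 7) = -7/3. At x=-7: β = (6·(-7) - 8)/(-7 + 1) = 25/3
Result: (-7/3)/(x + 1) + (25/3)/(x + 7)


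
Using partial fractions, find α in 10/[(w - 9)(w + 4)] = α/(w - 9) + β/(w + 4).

Cover-up at w = 9: α = 10/(9 + 4) = 10/13


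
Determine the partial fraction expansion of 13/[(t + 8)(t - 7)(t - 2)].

Using cover-up method: P = 13/150, Q = 13/75, R = -13/50
Result: (13/150)/(t + 8) + (13/75)/(t - 7) - (13/50)/(t - 2)


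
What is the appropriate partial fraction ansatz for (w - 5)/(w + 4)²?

Repeated linear factor: A/(w + 4) + B/(w + 4)²


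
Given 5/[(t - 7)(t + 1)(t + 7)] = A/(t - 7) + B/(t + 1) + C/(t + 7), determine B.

Cover-up at t = -1: B = 5/[(-1 - 7)(-1 + 7)] = 5/[(-8)(6)] = -5/48


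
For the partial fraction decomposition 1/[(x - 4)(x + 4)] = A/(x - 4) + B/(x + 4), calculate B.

Cover-up at x = -4: B = 1/(-4 - 4) = -1/8


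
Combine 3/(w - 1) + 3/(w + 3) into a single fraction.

Common denominator (w - 1)(w + 3). Numerator: 3(w + 3) + 3(w - 1) = (3w + 9) + (3w - 3) = 6w + 6
Result: (6w + 6)/[(w - 1)(w + 3)]


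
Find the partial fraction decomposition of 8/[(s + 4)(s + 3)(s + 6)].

Using cover-up method: α = -4, β = 8/3, γ = 4/3
Result: -4/(s + 4) + (8/3)/(s + 3) + (4/3)/(s + 6)


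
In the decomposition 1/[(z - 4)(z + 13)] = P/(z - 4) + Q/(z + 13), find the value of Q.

Cover-up at z = -13: Q = 1/(-13 - 4) = -1/17


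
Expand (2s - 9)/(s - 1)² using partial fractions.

(2s - 9) = A(s - 1) + B. At s = 1: B = 2·1 - 9 = -7. Coeff of s: A = 2
Result: 2/(s - 1) - 7/(s - 1)²


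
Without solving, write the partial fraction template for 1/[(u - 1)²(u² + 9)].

Repeated linear + quadratic: α/(u - 1) + β/(u - 1)² + (γu + δ)/(u² + 9)


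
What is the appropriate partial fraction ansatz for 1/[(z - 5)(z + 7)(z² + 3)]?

Two linear + quadratic: P/(z - 5) + Q/(z + 7) + (Rz + S)/(z² + 3)


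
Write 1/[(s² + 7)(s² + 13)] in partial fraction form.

Coefficient matching gives A = C = 0, B = 1/(13-7) = 1/6, D = -B = -1/6
Result: (1/6)/(s² + 7) - (1/6)/(s² + 13)


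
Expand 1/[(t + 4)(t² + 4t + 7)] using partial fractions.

Cover-up at t = -4: P = 1/((-4)² + 4·(-4) + 7) = 1/7. Then Q = -P = -1/7, R = -P·(4 - 4) = 0
Result: (1/7)/(t + 4) - ((1/7)t)/(t² + 4t + 7)


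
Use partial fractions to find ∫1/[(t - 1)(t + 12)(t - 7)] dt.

Cover-up: A = -1/78, B = 1/247, C = 1/114. Decomposition: (-1/78)/(t - 1) + (1/247)/(t + 12) + (1/114)/(t - 7). Integrate each term: (-1/78) ln|(t - 1)| + (1/247) ln|(t + 12)| + (1/114) ln|(t - 7)| + C


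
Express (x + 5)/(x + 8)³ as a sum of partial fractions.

(x + 5) = A(x + 8)² + B(x + 8) + C. At x = -8: C = 1·(-8) + 5 = -3. Coefficients: A = 0, B = 1
Result: 1/(x + 8)² - 3/(x + 8)³


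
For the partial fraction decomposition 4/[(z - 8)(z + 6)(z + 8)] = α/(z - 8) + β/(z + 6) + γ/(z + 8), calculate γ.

Cover-up at z = -8: γ = 4/[(-8 - 8)(-8 + 6)] = 4/[(-16)(-2)] = 4/32 = 1/8


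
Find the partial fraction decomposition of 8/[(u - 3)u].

8/(u - 3)u = α/(u - 3) + β/u. α = 8/(3 - 0) = 8/3, β = 8/(0 - 3) = -8/3
Result: (8/3)/(u - 3) - (8/3)/u


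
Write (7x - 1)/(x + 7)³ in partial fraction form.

(7x - 1) = A(x + 7)² + B(x + 7) + C. At x = -7: C = 7·(-7) - 1 = -50. Coefficients: A = 0, B = 7
Result: 7/(x + 7)² - 50/(x + 7)³


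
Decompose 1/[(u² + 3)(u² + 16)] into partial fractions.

Coefficient matching gives A = C = 0, B = 1/(16-3) = 1/13, D = -B = -1/13
Result: (1/13)/(u² + 3) - (1/13)/(u² + 16)


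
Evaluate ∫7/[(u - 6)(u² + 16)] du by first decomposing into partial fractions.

Cover-up at u=6: A = 7/(6²+16) = 7/52. Coeff matching: B = -7/52, C = -21/26. Decomposition: (7/52)/(u - 6) - ((7/52)u + 21/26)/(u² + 16). Integrate: linear → ln, quadratic → (1/2)ln + arctan: (7/52) ln|(u - 6)| - (7/104) ln(u² + 16) - (21/104) arctan(u/4) + C


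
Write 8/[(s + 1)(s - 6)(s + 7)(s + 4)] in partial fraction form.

Using Heaviside cover-up: (-4/63)/(s + 1) + (4/455)/(s - 6) - (4/117)/(s + 7) + (4/45)/(s + 4)


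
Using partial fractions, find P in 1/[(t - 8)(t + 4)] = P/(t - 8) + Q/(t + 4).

Cover-up at t = 8: P = 1/(8 + 4) = 1/12


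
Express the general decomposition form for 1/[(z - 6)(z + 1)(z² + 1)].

Two linear + quadratic: A/(z - 6) + B/(z + 1) + (Cz + D)/(z² + 1)


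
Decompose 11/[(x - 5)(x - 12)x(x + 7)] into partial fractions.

Using Heaviside cover-up: (-11/420)/(x - 5) + (11/1596)/(x - 12) + (11/420)/x - (11/1596)/(x + 7)


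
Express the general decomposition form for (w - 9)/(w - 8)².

Repeated linear factor: P/(w - 8) + Q/(w - 8)²


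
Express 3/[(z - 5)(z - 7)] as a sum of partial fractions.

3/(z - 5)(z - 7) = P/(z - 5) + Q/(z - 7). P = 3/(5 - 7) = -3/2, Q = 3/(7 - 5) = 3/2
Result: (-3/2)/(z - 5) + (3/2)/(z - 7)


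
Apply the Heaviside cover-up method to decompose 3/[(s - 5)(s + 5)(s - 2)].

Cover (s - 5), s=5: P = 3/[(5 + 5)(5 - 2)] = 1/10. Cover (s + 5), s=-5: Q = 3/[(-5 - 5)(-5 - 2)] = 3/70. Cover (s - 2), s=2: R = 3/[(2 - 5)(2 + 5)] = -1/7.
Result: (1/10)/(s - 5) + (3/70)/(s + 5) - (1/7)/(s - 2)


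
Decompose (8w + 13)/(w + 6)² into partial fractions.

(8w + 13) = A(w + 6) + B. At w = -6: B = 8·(-6) + 13 = -35. Coeff of w: A = 8
Result: 8/(w + 6) - 35/(w + 6)²


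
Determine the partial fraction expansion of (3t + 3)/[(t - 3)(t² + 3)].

At t=3: A = (3·3 + 3)/(3² + 3) = 1. B = -A = -1, C = 3 - 3·A = 0
Result: 1/(t - 3) - (t)/(t² + 3)


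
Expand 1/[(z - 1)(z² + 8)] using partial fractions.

Cover-up at z = 1: α = 1/(1² + 8) = 1/9. Then β = -α = -1/9, γ = -α·(0 + 1) = -1/9
Result: (1/9)/(z - 1) - ((1/9)z + 1/9)/(z² + 8)


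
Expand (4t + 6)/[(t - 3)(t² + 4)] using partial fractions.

At t=3: A = (4·3 + 6)/(3² + 4) = 18/13. B = -A = -18/13, C = 4 - 3·A = -2/13
Result: (18/13)/(t - 3) - ((18/13)t + 2/13)/(t² + 4)


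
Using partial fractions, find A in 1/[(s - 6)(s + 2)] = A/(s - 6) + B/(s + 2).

Cover-up at s = 6: A = 1/(6 + 2) = 1/8


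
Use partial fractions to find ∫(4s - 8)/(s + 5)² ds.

Decompose: P = 4, Q = 4·(-5) - 8 = -28, so (4s - 8)/(s + 5)² = 4/(s + 5) - 28/(s + 5)². Integrate: ∫ P/(s + 5) ds = 4 ln|(s + 5)|; ∫ Q/(s + 5)² ds = 28/(s + 5). Sum: 4 ln|(s + 5)| + 28/(s + 5) + C


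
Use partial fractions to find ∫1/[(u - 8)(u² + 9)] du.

Cover-up at u=8: α = 1/(8²+9) = 1/73. Coeff matching: β = -1/73, γ = -8/73. Decomposition: (1/73)/(u - 8) - ((1/73)u + 8/73)/(u² + 9). Integrate: linear → ln, quadratic → (1/2)ln + arctan: (1/73) ln|(u - 8)| - (1/146) ln(u² + 9) - (8/219) arctan(u/3) + C


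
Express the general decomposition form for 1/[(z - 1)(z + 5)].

Distinct linear factors: P/(z - 1) + Q/(z + 5)


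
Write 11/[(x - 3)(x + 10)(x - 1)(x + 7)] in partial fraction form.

Using Heaviside cover-up: (11/260)/(x - 3) - (1/39)/(x + 10) - (1/16)/(x - 1) + (11/240)/(x + 7)


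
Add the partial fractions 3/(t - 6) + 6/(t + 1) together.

Common denominator (t - 6)(t + 1). Numerator: 3(t + 1) + 6(t - 6) = (3t + 3) + (6t - 36) = 9t - 33
Result: (9t - 33)/[(t - 6)(t + 1)]


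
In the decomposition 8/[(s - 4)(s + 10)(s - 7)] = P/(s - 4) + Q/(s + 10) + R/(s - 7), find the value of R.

Cover-up at s = 7: R = 8/[(7 - 4)(7 + 10)] = 8/[(3)(17)] = 8/51


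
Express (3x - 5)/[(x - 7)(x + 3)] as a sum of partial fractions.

At x=7: A = (3·7 - 5)/(7 + 3) = 8/5. At x=-3: B = (3·(-3) - 5)/(-3 - 7) = 7/5
Result: (8/5)/(x - 7) + (7/5)/(x + 3)


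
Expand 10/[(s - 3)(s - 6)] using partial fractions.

10/(s - 3)(s - 6) = P/(s - 3) + Q/(s - 6). P = 10/(3 - 6) = -10/3, Q = 10/(6 - 3) = 10/3
Result: (-10/3)/(s - 3) + (10/3)/(s - 6)


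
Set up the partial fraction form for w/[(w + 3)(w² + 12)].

Linear + irreducible quadratic: A/(w + 3) + (Bw + C)/(w² + 12)


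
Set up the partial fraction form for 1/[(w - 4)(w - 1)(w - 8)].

Three distinct linear factors: A/(w - 4) + B/(w - 1) + C/(w - 8)


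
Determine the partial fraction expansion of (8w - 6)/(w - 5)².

(8w - 6) = α(w - 5) + β. At w = 5: β = 8·5 - 6 = 34. Coeff of w: α = 8
Result: 8/(w - 5) + 34/(w - 5)²


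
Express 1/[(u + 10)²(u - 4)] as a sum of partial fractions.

Cover-up at u=4: R = 1/(4 + 10)² = 1/196. Cover-up at u=-10: Q = 1/(-10 - 4) = -1/14. Comparing u² coeff: P = -R = -1/196
Result: (-1/196)/(u + 10) - (1/14)/(u + 10)² + (1/196)/(u - 4)


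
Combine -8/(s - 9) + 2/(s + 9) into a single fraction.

Common denominator (s - 9)(s + 9). Numerator: -8(s + 9) + 2(s - 9) = (-8s - 72) + (2s - 18) = -6s - 90
Result: (-6s - 90)/[(s - 9)(s + 9)]


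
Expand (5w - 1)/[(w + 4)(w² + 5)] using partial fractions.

At w=-4: α = (5·(-4) - 1)/((-4)² + 5) = -1. β = -α = 1, γ = 5 - (-4)·α = 1
Result: -1/(w + 4) + (w + 1)/(w² + 5)
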